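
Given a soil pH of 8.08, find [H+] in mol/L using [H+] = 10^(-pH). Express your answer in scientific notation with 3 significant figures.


Step 1: [H+] = 10^(-pH)
Step 2: [H+] = 10^(-8.08)
Step 3: [H+] = 8.32e-09 mol/L

8.32e-09


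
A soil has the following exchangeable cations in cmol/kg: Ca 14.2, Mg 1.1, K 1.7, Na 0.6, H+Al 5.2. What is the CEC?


Step 1: CEC = Ca + Mg + K + Na + (H+Al)
Step 2: CEC = 14.2 + 1.1 + 1.7 + 0.6 + 5.2
Step 3: CEC = 22.8 cmol/kg

22.8


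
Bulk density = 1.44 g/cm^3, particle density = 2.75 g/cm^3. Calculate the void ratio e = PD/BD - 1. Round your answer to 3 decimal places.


Step 1: e = PD / BD - 1
Step 2: e = 2.75 / 1.44 - 1
Step 3: e = 1.90972 - 1
Step 4: e = 0.91

0.91


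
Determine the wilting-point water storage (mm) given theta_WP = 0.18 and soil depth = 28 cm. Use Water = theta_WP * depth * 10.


Step 1: Water (mm) = theta_WP * depth * 10
Step 2: Water = 0.18 * 28 * 10
Step 3: Water = 50.4 mm

50.4


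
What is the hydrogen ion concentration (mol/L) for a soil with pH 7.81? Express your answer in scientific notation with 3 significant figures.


Step 1: [H+] = 10^(-pH)
Step 2: [H+] = 10^(-7.81)
Step 3: [H+] = 1.55e-08 mol/L

1.55e-08


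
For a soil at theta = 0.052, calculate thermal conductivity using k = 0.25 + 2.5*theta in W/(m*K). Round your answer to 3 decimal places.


Step 1: k = 0.25 + 2.5 * theta
Step 2: k = 0.25 + 2.5 * 0.052
Step 3: k = 0.25 + 0.13
Step 4: k = 0.38 W/(m*K)

0.38


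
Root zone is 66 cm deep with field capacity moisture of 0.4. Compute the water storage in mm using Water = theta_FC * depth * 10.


Step 1: Water (mm) = theta_FC * depth (cm) * 10
Step 2: Water = 0.4 * 66 * 10
Step 3: Water = 264.0 mm

264.0


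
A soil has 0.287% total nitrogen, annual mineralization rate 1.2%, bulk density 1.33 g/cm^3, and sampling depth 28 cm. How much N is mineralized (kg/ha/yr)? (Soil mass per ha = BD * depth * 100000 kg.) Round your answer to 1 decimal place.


Step 1: Soil mass per ha = BD * depth * 100000 = 1.33 * 28 * 100000 = 3724000 kg
Step 2: Total N pool = soil mass * N%/100 = 3724000 * 0.287/100 = 10687.88 kg/ha
Step 3: N mineralized = N pool * rate%/100 = 10687.88 * 1.2/100 = 128.3 kg/ha/yr

128.3


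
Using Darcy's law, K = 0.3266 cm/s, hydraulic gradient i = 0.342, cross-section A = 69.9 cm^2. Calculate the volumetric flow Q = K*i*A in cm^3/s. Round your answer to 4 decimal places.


Step 1: Apply Darcy's law: Q = K * i * A
Step 2: Q = 0.3266 * 0.342 * 69.9
Step 3: Q = 7.8076 cm^3/s

7.8076


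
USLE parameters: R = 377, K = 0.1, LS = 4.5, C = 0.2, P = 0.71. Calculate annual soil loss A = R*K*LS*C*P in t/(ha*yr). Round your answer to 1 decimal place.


Step 1: A = R * K * LS * C * P
Step 2: R * K = 377 * 0.1 = 37.7
Step 3: (R*K) * LS = 37.7 * 4.5 = 169.65
Step 4: * C * P = 169.65 * 0.2 * 0.71 = 24.1
Step 5: A = 24.1 t/(ha*yr)

24.1


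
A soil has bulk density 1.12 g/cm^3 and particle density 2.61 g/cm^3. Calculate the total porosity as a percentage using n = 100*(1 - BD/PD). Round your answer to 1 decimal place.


Step 1: Formula: n = 100 * (1 - BD / PD)
Step 2: n = 100 * (1 - 1.12 / 2.61)
Step 3: n = 100 * (1 - 0.42912)
Step 4: n = 57.1%

57.1


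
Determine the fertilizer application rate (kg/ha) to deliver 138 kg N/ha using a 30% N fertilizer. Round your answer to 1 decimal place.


Step 1: Fertilizer rate = target N / (N content / 100)
Step 2: Rate = 138 / (30 / 100)
Step 3: Rate = 138 / 0.3
Step 4: Rate = 460.0 kg/ha

460.0


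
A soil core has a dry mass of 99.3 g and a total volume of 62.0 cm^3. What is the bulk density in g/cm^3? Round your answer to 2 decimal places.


Step 1: Identify the formula: BD = dry mass / volume
Step 2: Substitute values: BD = 99.3 / 62.0
Step 3: BD = 1.6 g/cm^3

1.6


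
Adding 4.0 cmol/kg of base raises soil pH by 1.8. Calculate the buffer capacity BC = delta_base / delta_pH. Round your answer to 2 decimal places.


Step 1: BC = change in base / change in pH
Step 2: BC = 4.0 / 1.8
Step 3: BC = 2.22 cmol/(kg*pH unit)

2.22


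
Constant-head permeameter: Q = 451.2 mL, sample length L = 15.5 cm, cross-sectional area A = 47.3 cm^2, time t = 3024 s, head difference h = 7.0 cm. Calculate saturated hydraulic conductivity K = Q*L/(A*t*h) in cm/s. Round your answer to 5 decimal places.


Step 1: K = Q * L / (A * t * h)
Step 2: Numerator = 451.2 * 15.5 = 6993.6
Step 3: Denominator = 47.3 * 3024 * 7.0 = 1001246.4
Step 4: K = 6993.6 / 1001246.4 = 0.00698 cm/s

0.00698


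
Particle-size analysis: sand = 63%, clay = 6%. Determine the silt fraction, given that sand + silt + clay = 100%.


Step 1: sand + silt + clay = 100%
Step 2: silt = 100 - sand - clay
Step 3: silt = 100 - 63 - 6
Step 4: silt = 31%

31


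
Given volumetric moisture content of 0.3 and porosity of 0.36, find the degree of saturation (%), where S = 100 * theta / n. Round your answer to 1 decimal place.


Step 1: S = 100 * theta_v / n
Step 2: S = 100 * 0.3 / 0.36
Step 3: S = 83.3%

83.3


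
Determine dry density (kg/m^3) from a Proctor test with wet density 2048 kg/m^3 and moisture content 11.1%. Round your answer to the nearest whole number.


Step 1: Dry density = wet density / (1 + w/100)
Step 2: Dry density = 2048 / (1 + 11.1/100)
Step 3: Dry density = 2048 / 1.111
Step 4: Dry density = 1843 kg/m^3

1843


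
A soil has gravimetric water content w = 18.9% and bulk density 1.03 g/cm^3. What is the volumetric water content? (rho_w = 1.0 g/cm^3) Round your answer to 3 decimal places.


Step 1: theta = (w / 100) * BD / rho_w
Step 2: theta = (18.9 / 100) * 1.03 / 1.0
Step 3: theta = 0.189 * 1.03
Step 4: theta = 0.195

0.195


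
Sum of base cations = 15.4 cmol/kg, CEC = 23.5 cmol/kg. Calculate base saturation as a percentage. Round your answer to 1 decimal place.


Step 1: BS = 100 * (sum of bases) / CEC
Step 2: BS = 100 * 15.4 / 23.5
Step 3: BS = 65.5%

65.5


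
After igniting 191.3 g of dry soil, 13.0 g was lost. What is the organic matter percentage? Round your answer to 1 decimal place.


Step 1: OM% = 100 * LOI / sample mass
Step 2: OM = 100 * 13.0 / 191.3
Step 3: OM = 6.8%

6.8


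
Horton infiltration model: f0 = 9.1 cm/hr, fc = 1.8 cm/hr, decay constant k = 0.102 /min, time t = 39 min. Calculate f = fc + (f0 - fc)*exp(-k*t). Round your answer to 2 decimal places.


Step 1: f = fc + (f0 - fc) * exp(-k * t)
Step 2: exp(-0.102 * 39) = 0.018723
Step 3: f = 1.8 + (9.1 - 1.8) * 0.018723
Step 4: f = 1.8 + 7.3 * 0.018723
Step 5: f = 1.94 cm/hr

1.94


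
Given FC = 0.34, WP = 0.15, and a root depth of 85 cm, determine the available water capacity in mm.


Step 1: Available water = (FC - WP) * depth * 10
Step 2: AW = (0.34 - 0.15) * 85 * 10
Step 3: AW = 0.19 * 85 * 10
Step 4: AW = 161.5 mm

161.5


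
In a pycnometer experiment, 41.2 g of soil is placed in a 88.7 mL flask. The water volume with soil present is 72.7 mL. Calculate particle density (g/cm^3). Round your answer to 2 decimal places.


Step 1: Volume of solids = flask volume - water volume with soil
Step 2: V_solids = 88.7 - 72.7 = 16.0 mL
Step 3: Particle density = mass / V_solids = 41.2 / 16.0 = 2.58 g/cm^3

2.58


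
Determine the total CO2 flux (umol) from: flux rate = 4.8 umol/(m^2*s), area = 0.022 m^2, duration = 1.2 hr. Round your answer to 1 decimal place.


Step 1: Convert time to seconds: 1.2 hr * 3600 = 4320.0 s
Step 2: Total = flux * area * time_s
Step 3: Total = 4.8 * 0.022 * 4320.0
Step 4: Total = 456.2 umol

456.2


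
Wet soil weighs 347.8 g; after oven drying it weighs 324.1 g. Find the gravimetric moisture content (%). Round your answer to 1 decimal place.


Step 1: Water mass = wet - dry = 347.8 - 324.1 = 23.7 g
Step 2: w = 100 * water mass / dry mass
Step 3: w = 100 * 23.7 / 324.1 = 7.3%

7.3


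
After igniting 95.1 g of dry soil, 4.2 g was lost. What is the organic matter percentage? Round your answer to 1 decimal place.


Step 1: OM% = 100 * LOI / sample mass
Step 2: OM = 100 * 4.2 / 95.1
Step 3: OM = 4.4%

4.4


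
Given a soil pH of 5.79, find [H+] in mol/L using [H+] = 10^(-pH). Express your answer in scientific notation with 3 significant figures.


Step 1: [H+] = 10^(-pH)
Step 2: [H+] = 10^(-5.79)
Step 3: [H+] = 1.62e-06 mol/L

1.62e-06


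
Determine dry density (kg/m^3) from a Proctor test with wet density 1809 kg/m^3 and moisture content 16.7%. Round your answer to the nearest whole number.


Step 1: Dry density = wet density / (1 + w/100)
Step 2: Dry density = 1809 / (1 + 16.7/100)
Step 3: Dry density = 1809 / 1.167
Step 4: Dry density = 1550 kg/m^3

1550


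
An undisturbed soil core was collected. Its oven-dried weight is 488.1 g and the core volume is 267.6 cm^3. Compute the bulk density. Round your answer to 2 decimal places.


Step 1: Identify the formula: BD = dry mass / volume
Step 2: Substitute values: BD = 488.1 / 267.6
Step 3: BD = 1.82 g/cm^3

1.82


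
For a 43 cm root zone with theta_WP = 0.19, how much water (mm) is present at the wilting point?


Step 1: Water (mm) = theta_WP * depth * 10
Step 2: Water = 0.19 * 43 * 10
Step 3: Water = 81.7 mm

81.7


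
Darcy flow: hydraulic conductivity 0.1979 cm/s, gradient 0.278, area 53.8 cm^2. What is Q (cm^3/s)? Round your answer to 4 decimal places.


Step 1: Apply Darcy's law: Q = K * i * A
Step 2: Q = 0.1979 * 0.278 * 53.8
Step 3: Q = 2.9599 cm^3/s

2.9599


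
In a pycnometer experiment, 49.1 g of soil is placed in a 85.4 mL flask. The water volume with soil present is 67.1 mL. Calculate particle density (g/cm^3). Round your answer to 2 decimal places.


Step 1: Volume of solids = flask volume - water volume with soil
Step 2: V_solids = 85.4 - 67.1 = 18.3 mL
Step 3: Particle density = mass / V_solids = 49.1 / 18.3 = 2.68 g/cm^3

2.68


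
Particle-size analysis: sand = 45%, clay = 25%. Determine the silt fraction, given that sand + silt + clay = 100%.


Step 1: sand + silt + clay = 100%
Step 2: silt = 100 - sand - clay
Step 3: silt = 100 - 45 - 25
Step 4: silt = 30%

30


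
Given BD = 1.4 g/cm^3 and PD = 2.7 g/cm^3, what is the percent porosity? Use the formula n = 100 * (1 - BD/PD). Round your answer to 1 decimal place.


Step 1: Formula: n = 100 * (1 - BD / PD)
Step 2: n = 100 * (1 - 1.4 / 2.7)
Step 3: n = 100 * (1 - 0.51852)
Step 4: n = 48.1%

48.1


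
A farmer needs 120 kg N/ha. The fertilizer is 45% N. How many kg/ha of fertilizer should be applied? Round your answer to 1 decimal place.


Step 1: Fertilizer rate = target N / (N content / 100)
Step 2: Rate = 120 / (45 / 100)
Step 3: Rate = 120 / 0.45
Step 4: Rate = 266.7 kg/ha

266.7


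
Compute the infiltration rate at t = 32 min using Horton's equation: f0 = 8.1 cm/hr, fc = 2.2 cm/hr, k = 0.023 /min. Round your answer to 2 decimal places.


Step 1: f = fc + (f0 - fc) * exp(-k * t)
Step 2: exp(-0.023 * 32) = 0.479026
Step 3: f = 2.2 + (8.1 - 2.2) * 0.479026
Step 4: f = 2.2 + 5.9 * 0.479026
Step 5: f = 5.03 cm/hr

5.03


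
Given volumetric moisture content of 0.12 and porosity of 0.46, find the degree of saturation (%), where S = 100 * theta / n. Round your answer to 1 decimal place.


Step 1: S = 100 * theta_v / n
Step 2: S = 100 * 0.12 / 0.46
Step 3: S = 26.1%

26.1


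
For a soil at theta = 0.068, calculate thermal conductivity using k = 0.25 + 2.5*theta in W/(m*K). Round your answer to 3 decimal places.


Step 1: k = 0.25 + 2.5 * theta
Step 2: k = 0.25 + 2.5 * 0.068
Step 3: k = 0.25 + 0.17
Step 4: k = 0.42 W/(m*K)

0.42


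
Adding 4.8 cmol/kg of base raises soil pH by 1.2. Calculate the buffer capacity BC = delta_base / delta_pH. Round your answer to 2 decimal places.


Step 1: BC = change in base / change in pH
Step 2: BC = 4.8 / 1.2
Step 3: BC = 4.0 cmol/(kg*pH unit)

4.0


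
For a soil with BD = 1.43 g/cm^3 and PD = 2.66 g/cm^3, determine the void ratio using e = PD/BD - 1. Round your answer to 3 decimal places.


Step 1: e = PD / BD - 1
Step 2: e = 2.66 / 1.43 - 1
Step 3: e = 1.86014 - 1
Step 4: e = 0.86

0.86


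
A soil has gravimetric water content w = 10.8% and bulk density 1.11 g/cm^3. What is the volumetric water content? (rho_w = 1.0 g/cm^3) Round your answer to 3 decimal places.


Step 1: theta = (w / 100) * BD / rho_w
Step 2: theta = (10.8 / 100) * 1.11 / 1.0
Step 3: theta = 0.108 * 1.11
Step 4: theta = 0.12

0.12


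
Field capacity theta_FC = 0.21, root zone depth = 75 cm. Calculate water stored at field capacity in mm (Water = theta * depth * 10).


Step 1: Water (mm) = theta_FC * depth (cm) * 10
Step 2: Water = 0.21 * 75 * 10
Step 3: Water = 157.5 mm

157.5


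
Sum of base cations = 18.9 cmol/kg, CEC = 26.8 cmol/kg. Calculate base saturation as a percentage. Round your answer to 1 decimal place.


Step 1: BS = 100 * (sum of bases) / CEC
Step 2: BS = 100 * 18.9 / 26.8
Step 3: BS = 70.5%

70.5


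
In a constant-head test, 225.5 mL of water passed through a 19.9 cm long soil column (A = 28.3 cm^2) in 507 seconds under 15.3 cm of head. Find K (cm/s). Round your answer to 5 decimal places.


Step 1: K = Q * L / (A * t * h)
Step 2: Numerator = 225.5 * 19.9 = 4487.45
Step 3: Denominator = 28.3 * 507 * 15.3 = 219525.93
Step 4: K = 4487.45 / 219525.93 = 0.02044 cm/s

0.02044


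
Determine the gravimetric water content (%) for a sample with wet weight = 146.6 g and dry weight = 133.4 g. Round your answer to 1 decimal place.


Step 1: Water mass = wet - dry = 146.6 - 133.4 = 13.2 g
Step 2: w = 100 * water mass / dry mass
Step 3: w = 100 * 13.2 / 133.4 = 9.9%

9.9


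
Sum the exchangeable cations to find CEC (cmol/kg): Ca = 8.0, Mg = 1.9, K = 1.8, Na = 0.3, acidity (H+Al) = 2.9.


Step 1: CEC = Ca + Mg + K + Na + (H+Al)
Step 2: CEC = 8.0 + 1.9 + 1.8 + 0.3 + 2.9
Step 3: CEC = 14.9 cmol/kg

14.9


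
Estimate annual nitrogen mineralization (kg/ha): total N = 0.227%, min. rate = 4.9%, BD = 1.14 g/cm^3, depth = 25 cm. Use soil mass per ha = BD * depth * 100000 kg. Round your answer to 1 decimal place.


Step 1: Soil mass per ha = BD * depth * 100000 = 1.14 * 25 * 100000 = 2850000 kg
Step 2: Total N pool = soil mass * N%/100 = 2850000 * 0.227/100 = 6469.5 kg/ha
Step 3: N mineralized = N pool * rate%/100 = 6469.5 * 4.9/100 = 317.0 kg/ha/yr

317.0


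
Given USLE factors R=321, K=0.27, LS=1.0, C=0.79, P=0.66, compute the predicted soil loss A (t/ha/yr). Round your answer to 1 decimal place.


Step 1: A = R * K * LS * C * P
Step 2: R * K = 321 * 0.27 = 86.67
Step 3: (R*K) * LS = 86.67 * 1.0 = 86.67
Step 4: * C * P = 86.67 * 0.79 * 0.66 = 45.2
Step 5: A = 45.2 t/(ha*yr)

45.2


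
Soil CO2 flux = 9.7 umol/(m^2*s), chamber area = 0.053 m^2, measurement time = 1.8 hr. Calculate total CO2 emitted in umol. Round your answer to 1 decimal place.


Step 1: Convert time to seconds: 1.8 hr * 3600 = 6480.0 s
Step 2: Total = flux * area * time_s
Step 3: Total = 9.7 * 0.053 * 6480.0
Step 4: Total = 3331.4 umol

3331.4


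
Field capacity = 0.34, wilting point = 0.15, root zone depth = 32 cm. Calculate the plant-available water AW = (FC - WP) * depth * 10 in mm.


Step 1: Available water = (FC - WP) * depth * 10
Step 2: AW = (0.34 - 0.15) * 32 * 10
Step 3: AW = 0.19 * 32 * 10
Step 4: AW = 60.8 mm

60.8


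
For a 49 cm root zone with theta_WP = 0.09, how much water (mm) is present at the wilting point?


Step 1: Water (mm) = theta_WP * depth * 10
Step 2: Water = 0.09 * 49 * 10
Step 3: Water = 44.1 mm

44.1


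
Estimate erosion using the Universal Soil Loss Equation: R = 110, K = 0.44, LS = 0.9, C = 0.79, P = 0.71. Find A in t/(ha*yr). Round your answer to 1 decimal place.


Step 1: A = R * K * LS * C * P
Step 2: R * K = 110 * 0.44 = 48.4
Step 3: (R*K) * LS = 48.4 * 0.9 = 43.56
Step 4: * C * P = 43.56 * 0.79 * 0.71 = 24.4
Step 5: A = 24.4 t/(ha*yr)

24.4


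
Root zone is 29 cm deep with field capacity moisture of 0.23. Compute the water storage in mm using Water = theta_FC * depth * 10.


Step 1: Water (mm) = theta_FC * depth (cm) * 10
Step 2: Water = 0.23 * 29 * 10
Step 3: Water = 66.7 mm

66.7


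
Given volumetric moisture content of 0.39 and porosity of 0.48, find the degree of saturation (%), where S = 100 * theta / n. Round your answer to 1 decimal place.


Step 1: S = 100 * theta_v / n
Step 2: S = 100 * 0.39 / 0.48
Step 3: S = 81.3%

81.3


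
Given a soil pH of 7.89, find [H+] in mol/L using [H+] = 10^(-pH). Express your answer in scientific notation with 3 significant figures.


Step 1: [H+] = 10^(-pH)
Step 2: [H+] = 10^(-7.89)
Step 3: [H+] = 1.29e-08 mol/L

1.29e-08


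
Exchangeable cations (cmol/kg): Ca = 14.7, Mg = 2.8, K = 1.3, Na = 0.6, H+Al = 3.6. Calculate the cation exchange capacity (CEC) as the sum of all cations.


Step 1: CEC = Ca + Mg + K + Na + (H+Al)
Step 2: CEC = 14.7 + 2.8 + 1.3 + 0.6 + 3.6
Step 3: CEC = 23.0 cmol/kg

23.0


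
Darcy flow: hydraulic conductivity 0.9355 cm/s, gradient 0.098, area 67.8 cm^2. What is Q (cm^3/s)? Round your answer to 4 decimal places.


Step 1: Apply Darcy's law: Q = K * i * A
Step 2: Q = 0.9355 * 0.098 * 67.8
Step 3: Q = 6.2158 cm^3/s

6.2158


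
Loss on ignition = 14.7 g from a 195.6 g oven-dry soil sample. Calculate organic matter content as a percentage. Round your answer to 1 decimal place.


Step 1: OM% = 100 * LOI / sample mass
Step 2: OM = 100 * 14.7 / 195.6
Step 3: OM = 7.5%

7.5


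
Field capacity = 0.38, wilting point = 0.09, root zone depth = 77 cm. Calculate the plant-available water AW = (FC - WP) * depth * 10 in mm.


Step 1: Available water = (FC - WP) * depth * 10
Step 2: AW = (0.38 - 0.09) * 77 * 10
Step 3: AW = 0.29 * 77 * 10
Step 4: AW = 223.3 mm

223.3


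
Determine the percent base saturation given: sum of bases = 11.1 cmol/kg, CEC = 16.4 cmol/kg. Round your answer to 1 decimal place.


Step 1: BS = 100 * (sum of bases) / CEC
Step 2: BS = 100 * 11.1 / 16.4
Step 3: BS = 67.7%

67.7


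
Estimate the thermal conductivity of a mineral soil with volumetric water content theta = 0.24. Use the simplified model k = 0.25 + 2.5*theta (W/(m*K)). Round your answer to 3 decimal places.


Step 1: k = 0.25 + 2.5 * theta
Step 2: k = 0.25 + 2.5 * 0.24
Step 3: k = 0.25 + 0.6
Step 4: k = 0.85 W/(m*K)

0.85


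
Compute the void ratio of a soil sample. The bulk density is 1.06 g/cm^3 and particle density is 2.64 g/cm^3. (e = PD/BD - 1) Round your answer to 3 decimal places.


Step 1: e = PD / BD - 1
Step 2: e = 2.64 / 1.06 - 1
Step 3: e = 2.49057 - 1
Step 4: e = 1.491

1.491


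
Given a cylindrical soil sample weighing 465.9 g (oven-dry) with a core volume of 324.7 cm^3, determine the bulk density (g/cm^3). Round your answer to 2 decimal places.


Step 1: Identify the formula: BD = dry mass / volume
Step 2: Substitute values: BD = 465.9 / 324.7
Step 3: BD = 1.43 g/cm^3

1.43


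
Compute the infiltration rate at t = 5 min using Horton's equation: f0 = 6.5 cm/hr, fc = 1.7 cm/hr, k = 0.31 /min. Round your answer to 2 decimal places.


Step 1: f = fc + (f0 - fc) * exp(-k * t)
Step 2: exp(-0.31 * 5) = 0.212248
Step 3: f = 1.7 + (6.5 - 1.7) * 0.212248
Step 4: f = 1.7 + 4.8 * 0.212248
Step 5: f = 2.72 cm/hr

2.72


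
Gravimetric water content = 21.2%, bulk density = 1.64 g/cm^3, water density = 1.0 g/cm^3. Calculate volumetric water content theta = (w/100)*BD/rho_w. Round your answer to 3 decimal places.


Step 1: theta = (w / 100) * BD / rho_w
Step 2: theta = (21.2 / 100) * 1.64 / 1.0
Step 3: theta = 0.212 * 1.64
Step 4: theta = 0.348

0.348


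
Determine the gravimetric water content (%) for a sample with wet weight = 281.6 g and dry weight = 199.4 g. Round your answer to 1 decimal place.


Step 1: Water mass = wet - dry = 281.6 - 199.4 = 82.2 g
Step 2: w = 100 * water mass / dry mass
Step 3: w = 100 * 82.2 / 199.4 = 41.2%

41.2


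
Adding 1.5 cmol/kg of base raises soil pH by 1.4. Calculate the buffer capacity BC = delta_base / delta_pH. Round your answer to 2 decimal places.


Step 1: BC = change in base / change in pH
Step 2: BC = 1.5 / 1.4
Step 3: BC = 1.07 cmol/(kg*pH unit)

1.07


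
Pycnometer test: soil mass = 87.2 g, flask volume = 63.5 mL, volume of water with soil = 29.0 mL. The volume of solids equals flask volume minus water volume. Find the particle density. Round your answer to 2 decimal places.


Step 1: Volume of solids = flask volume - water volume with soil
Step 2: V_solids = 63.5 - 29.0 = 34.5 mL
Step 3: Particle density = mass / V_solids = 87.2 / 34.5 = 2.53 g/cm^3

2.53


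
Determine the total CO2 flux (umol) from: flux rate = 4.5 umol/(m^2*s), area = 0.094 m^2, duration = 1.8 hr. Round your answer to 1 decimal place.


Step 1: Convert time to seconds: 1.8 hr * 3600 = 6480.0 s
Step 2: Total = flux * area * time_s
Step 3: Total = 4.5 * 0.094 * 6480.0
Step 4: Total = 2741.0 umol

2741.0


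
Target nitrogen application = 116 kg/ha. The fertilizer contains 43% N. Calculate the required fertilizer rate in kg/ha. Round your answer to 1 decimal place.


Step 1: Fertilizer rate = target N / (N content / 100)
Step 2: Rate = 116 / (43 / 100)
Step 3: Rate = 116 / 0.43
Step 4: Rate = 269.8 kg/ha

269.8


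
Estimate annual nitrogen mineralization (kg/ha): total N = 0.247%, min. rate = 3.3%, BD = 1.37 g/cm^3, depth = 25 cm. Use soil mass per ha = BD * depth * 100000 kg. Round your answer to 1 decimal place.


Step 1: Soil mass per ha = BD * depth * 100000 = 1.37 * 25 * 100000 = 3425000 kg
Step 2: Total N pool = soil mass * N%/100 = 3425000 * 0.247/100 = 8459.75 kg/ha
Step 3: N mineralized = N pool * rate%/100 = 8459.75 * 3.3/100 = 279.2 kg/ha/yr

279.2


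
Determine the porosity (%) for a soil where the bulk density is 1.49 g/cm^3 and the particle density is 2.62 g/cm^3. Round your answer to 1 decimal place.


Step 1: Formula: n = 100 * (1 - BD / PD)
Step 2: n = 100 * (1 - 1.49 / 2.62)
Step 3: n = 100 * (1 - 0.5687)
Step 4: n = 43.1%

43.1


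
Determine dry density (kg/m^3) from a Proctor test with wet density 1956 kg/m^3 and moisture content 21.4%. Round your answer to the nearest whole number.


Step 1: Dry density = wet density / (1 + w/100)
Step 2: Dry density = 1956 / (1 + 21.4/100)
Step 3: Dry density = 1956 / 1.214
Step 4: Dry density = 1611 kg/m^3

1611


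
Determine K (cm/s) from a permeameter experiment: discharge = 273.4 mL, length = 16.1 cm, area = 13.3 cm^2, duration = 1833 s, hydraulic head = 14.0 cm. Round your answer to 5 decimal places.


Step 1: K = Q * L / (A * t * h)
Step 2: Numerator = 273.4 * 16.1 = 4401.74
Step 3: Denominator = 13.3 * 1833 * 14.0 = 341304.6
Step 4: K = 4401.74 / 341304.6 = 0.0129 cm/s

0.0129


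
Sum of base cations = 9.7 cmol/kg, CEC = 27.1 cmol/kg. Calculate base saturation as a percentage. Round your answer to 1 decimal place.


Step 1: BS = 100 * (sum of bases) / CEC
Step 2: BS = 100 * 9.7 / 27.1
Step 3: BS = 35.8%

35.8


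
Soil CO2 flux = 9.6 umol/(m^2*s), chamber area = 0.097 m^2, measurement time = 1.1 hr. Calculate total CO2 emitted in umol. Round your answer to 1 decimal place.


Step 1: Convert time to seconds: 1.1 hr * 3600 = 3960.0 s
Step 2: Total = flux * area * time_s
Step 3: Total = 9.6 * 0.097 * 3960.0
Step 4: Total = 3687.6 umol

3687.6


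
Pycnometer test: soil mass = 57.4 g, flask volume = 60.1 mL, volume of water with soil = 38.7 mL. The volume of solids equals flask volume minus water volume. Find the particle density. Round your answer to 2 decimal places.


Step 1: Volume of solids = flask volume - water volume with soil
Step 2: V_solids = 60.1 - 38.7 = 21.4 mL
Step 3: Particle density = mass / V_solids = 57.4 / 21.4 = 2.68 g/cm^3

2.68


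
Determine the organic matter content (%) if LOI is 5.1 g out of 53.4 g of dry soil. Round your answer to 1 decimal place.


Step 1: OM% = 100 * LOI / sample mass
Step 2: OM = 100 * 5.1 / 53.4
Step 3: OM = 9.6%

9.6


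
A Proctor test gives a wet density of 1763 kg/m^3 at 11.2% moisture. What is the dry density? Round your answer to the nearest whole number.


Step 1: Dry density = wet density / (1 + w/100)
Step 2: Dry density = 1763 / (1 + 11.2/100)
Step 3: Dry density = 1763 / 1.112
Step 4: Dry density = 1585 kg/m^3

1585


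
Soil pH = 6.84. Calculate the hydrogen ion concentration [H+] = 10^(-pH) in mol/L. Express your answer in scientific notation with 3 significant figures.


Step 1: [H+] = 10^(-pH)
Step 2: [H+] = 10^(-6.84)
Step 3: [H+] = 1.45e-07 mol/L

1.45e-07


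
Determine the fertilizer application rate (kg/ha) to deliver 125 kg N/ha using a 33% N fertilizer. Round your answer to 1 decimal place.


Step 1: Fertilizer rate = target N / (N content / 100)
Step 2: Rate = 125 / (33 / 100)
Step 3: Rate = 125 / 0.33
Step 4: Rate = 378.8 kg/ha

378.8


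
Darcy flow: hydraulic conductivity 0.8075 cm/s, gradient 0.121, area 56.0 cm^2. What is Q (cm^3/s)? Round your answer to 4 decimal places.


Step 1: Apply Darcy's law: Q = K * i * A
Step 2: Q = 0.8075 * 0.121 * 56.0
Step 3: Q = 5.4716 cm^3/s

5.4716


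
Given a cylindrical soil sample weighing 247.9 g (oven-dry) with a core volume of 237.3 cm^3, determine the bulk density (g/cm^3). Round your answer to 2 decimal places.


Step 1: Identify the formula: BD = dry mass / volume
Step 2: Substitute values: BD = 247.9 / 237.3
Step 3: BD = 1.04 g/cm^3

1.04


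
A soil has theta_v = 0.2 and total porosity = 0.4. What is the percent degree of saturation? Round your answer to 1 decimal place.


Step 1: S = 100 * theta_v / n
Step 2: S = 100 * 0.2 / 0.4
Step 3: S = 50.0%

50.0


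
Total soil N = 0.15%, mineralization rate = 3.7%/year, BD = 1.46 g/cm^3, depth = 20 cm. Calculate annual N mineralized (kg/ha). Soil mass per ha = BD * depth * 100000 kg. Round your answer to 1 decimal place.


Step 1: Soil mass per ha = BD * depth * 100000 = 1.46 * 20 * 100000 = 2920000 kg
Step 2: Total N pool = soil mass * N%/100 = 2920000 * 0.15/100 = 4380.0 kg/ha
Step 3: N mineralized = N pool * rate%/100 = 4380.0 * 3.7/100 = 162.1 kg/ha/yr

162.1


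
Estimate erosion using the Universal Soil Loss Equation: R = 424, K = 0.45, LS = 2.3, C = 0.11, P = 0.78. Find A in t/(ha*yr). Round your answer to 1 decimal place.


Step 1: A = R * K * LS * C * P
Step 2: R * K = 424 * 0.45 = 190.8
Step 3: (R*K) * LS = 190.8 * 2.3 = 438.84
Step 4: * C * P = 438.84 * 0.11 * 0.78 = 37.7
Step 5: A = 37.7 t/(ha*yr)

37.7


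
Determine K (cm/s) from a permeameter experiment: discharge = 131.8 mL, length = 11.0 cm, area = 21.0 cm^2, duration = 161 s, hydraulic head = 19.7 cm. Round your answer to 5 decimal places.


Step 1: K = Q * L / (A * t * h)
Step 2: Numerator = 131.8 * 11.0 = 1449.8
Step 3: Denominator = 21.0 * 161 * 19.7 = 66605.7
Step 4: K = 1449.8 / 66605.7 = 0.02177 cm/s

0.02177


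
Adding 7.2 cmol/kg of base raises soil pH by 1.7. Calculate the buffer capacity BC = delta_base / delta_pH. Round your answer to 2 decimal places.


Step 1: BC = change in base / change in pH
Step 2: BC = 7.2 / 1.7
Step 3: BC = 4.24 cmol/(kg*pH unit)

4.24


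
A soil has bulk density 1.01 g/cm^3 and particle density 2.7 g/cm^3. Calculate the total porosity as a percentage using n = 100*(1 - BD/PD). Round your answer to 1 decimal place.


Step 1: Formula: n = 100 * (1 - BD / PD)
Step 2: n = 100 * (1 - 1.01 / 2.7)
Step 3: n = 100 * (1 - 0.37407)
Step 4: n = 62.6%

62.6


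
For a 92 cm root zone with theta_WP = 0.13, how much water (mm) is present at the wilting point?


Step 1: Water (mm) = theta_WP * depth * 10
Step 2: Water = 0.13 * 92 * 10
Step 3: Water = 119.6 mm

119.6


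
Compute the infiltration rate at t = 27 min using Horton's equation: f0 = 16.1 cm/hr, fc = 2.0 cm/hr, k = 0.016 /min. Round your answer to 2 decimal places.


Step 1: f = fc + (f0 - fc) * exp(-k * t)
Step 2: exp(-0.016 * 27) = 0.649209
Step 3: f = 2.0 + (16.1 - 2.0) * 0.649209
Step 4: f = 2.0 + 14.1 * 0.649209
Step 5: f = 11.15 cm/hr

11.15


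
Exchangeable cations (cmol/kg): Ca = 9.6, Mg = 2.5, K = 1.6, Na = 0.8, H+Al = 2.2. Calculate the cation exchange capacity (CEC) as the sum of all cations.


Step 1: CEC = Ca + Mg + K + Na + (H+Al)
Step 2: CEC = 9.6 + 2.5 + 1.6 + 0.8 + 2.2
Step 3: CEC = 16.7 cmol/kg

16.7


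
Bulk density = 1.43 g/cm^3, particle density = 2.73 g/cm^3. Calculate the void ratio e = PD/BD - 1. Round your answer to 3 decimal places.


Step 1: e = PD / BD - 1
Step 2: e = 2.73 / 1.43 - 1
Step 3: e = 1.90909 - 1
Step 4: e = 0.909

0.909


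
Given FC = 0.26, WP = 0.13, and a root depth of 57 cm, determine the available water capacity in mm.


Step 1: Available water = (FC - WP) * depth * 10
Step 2: AW = (0.26 - 0.13) * 57 * 10
Step 3: AW = 0.13 * 57 * 10
Step 4: AW = 74.1 mm

74.1


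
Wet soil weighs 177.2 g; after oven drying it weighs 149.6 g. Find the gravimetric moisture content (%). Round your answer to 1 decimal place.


Step 1: Water mass = wet - dry = 177.2 - 149.6 = 27.6 g
Step 2: w = 100 * water mass / dry mass
Step 3: w = 100 * 27.6 / 149.6 = 18.4%

18.4


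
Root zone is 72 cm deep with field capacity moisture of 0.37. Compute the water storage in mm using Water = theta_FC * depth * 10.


Step 1: Water (mm) = theta_FC * depth (cm) * 10
Step 2: Water = 0.37 * 72 * 10
Step 3: Water = 266.4 mm

266.4


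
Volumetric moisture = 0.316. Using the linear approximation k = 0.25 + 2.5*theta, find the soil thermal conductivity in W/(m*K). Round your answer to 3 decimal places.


Step 1: k = 0.25 + 2.5 * theta
Step 2: k = 0.25 + 2.5 * 0.316
Step 3: k = 0.25 + 0.79
Step 4: k = 1.04 W/(m*K)

1.04


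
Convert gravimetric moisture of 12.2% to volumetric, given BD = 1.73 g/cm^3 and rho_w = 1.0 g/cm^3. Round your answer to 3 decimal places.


Step 1: theta = (w / 100) * BD / rho_w
Step 2: theta = (12.2 / 100) * 1.73 / 1.0
Step 3: theta = 0.122 * 1.73
Step 4: theta = 0.211

0.211


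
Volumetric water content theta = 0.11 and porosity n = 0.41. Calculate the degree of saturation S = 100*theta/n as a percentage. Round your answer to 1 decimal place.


Step 1: S = 100 * theta_v / n
Step 2: S = 100 * 0.11 / 0.41
Step 3: S = 26.8%

26.8


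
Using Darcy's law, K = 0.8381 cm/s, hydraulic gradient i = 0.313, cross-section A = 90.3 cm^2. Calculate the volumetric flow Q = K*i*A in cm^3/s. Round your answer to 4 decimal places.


Step 1: Apply Darcy's law: Q = K * i * A
Step 2: Q = 0.8381 * 0.313 * 90.3
Step 3: Q = 23.688 cm^3/s

23.688


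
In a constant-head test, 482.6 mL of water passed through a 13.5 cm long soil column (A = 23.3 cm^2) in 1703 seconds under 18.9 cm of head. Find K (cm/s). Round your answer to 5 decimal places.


Step 1: K = Q * L / (A * t * h)
Step 2: Numerator = 482.6 * 13.5 = 6515.1
Step 3: Denominator = 23.3 * 1703 * 18.9 = 749950.11
Step 4: K = 6515.1 / 749950.11 = 0.00869 cm/s

0.00869


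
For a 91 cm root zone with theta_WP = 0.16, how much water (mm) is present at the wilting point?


Step 1: Water (mm) = theta_WP * depth * 10
Step 2: Water = 0.16 * 91 * 10
Step 3: Water = 145.6 mm

145.6


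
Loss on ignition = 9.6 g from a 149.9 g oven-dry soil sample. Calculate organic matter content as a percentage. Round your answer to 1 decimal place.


Step 1: OM% = 100 * LOI / sample mass
Step 2: OM = 100 * 9.6 / 149.9
Step 3: OM = 6.4%

6.4


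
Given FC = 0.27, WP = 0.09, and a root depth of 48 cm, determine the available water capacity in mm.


Step 1: Available water = (FC - WP) * depth * 10
Step 2: AW = (0.27 - 0.09) * 48 * 10
Step 3: AW = 0.18 * 48 * 10
Step 4: AW = 86.4 mm

86.4


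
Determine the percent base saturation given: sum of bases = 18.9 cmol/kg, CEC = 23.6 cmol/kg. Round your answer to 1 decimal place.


Step 1: BS = 100 * (sum of bases) / CEC
Step 2: BS = 100 * 18.9 / 23.6
Step 3: BS = 80.1%

80.1


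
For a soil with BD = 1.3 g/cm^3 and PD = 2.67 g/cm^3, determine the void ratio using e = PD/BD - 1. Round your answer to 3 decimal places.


Step 1: e = PD / BD - 1
Step 2: e = 2.67 / 1.3 - 1
Step 3: e = 2.05385 - 1
Step 4: e = 1.054

1.054


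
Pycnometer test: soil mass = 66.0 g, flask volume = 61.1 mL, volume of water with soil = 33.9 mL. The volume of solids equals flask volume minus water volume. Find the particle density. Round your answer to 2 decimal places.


Step 1: Volume of solids = flask volume - water volume with soil
Step 2: V_solids = 61.1 - 33.9 = 27.2 mL
Step 3: Particle density = mass / V_solids = 66.0 / 27.2 = 2.43 g/cm^3

2.43


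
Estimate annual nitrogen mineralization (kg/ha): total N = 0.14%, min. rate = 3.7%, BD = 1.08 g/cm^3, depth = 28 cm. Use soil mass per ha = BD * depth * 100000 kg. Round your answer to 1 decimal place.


Step 1: Soil mass per ha = BD * depth * 100000 = 1.08 * 28 * 100000 = 3024000 kg
Step 2: Total N pool = soil mass * N%/100 = 3024000 * 0.14/100 = 4233.6 kg/ha
Step 3: N mineralized = N pool * rate%/100 = 4233.6 * 3.7/100 = 156.6 kg/ha/yr

156.6


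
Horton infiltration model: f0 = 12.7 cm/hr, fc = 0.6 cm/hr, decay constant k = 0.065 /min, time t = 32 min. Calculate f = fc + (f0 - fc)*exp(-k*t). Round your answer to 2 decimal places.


Step 1: f = fc + (f0 - fc) * exp(-k * t)
Step 2: exp(-0.065 * 32) = 0.12493
Step 3: f = 0.6 + (12.7 - 0.6) * 0.12493
Step 4: f = 0.6 + 12.1 * 0.12493
Step 5: f = 2.11 cm/hr

2.11


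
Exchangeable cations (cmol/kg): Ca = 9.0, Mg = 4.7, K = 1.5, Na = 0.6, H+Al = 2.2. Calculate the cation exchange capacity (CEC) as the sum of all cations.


Step 1: CEC = Ca + Mg + K + Na + (H+Al)
Step 2: CEC = 9.0 + 4.7 + 1.5 + 0.6 + 2.2
Step 3: CEC = 18.0 cmol/kg

18.0


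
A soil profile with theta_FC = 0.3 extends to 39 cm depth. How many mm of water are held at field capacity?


Step 1: Water (mm) = theta_FC * depth (cm) * 10
Step 2: Water = 0.3 * 39 * 10
Step 3: Water = 117.0 mm

117.0


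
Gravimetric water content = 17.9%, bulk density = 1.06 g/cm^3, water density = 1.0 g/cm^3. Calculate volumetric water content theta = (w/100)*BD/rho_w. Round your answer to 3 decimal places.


Step 1: theta = (w / 100) * BD / rho_w
Step 2: theta = (17.9 / 100) * 1.06 / 1.0
Step 3: theta = 0.179 * 1.06
Step 4: theta = 0.19

0.19


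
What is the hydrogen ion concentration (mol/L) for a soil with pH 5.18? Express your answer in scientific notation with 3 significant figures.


Step 1: [H+] = 10^(-pH)
Step 2: [H+] = 10^(-5.18)
Step 3: [H+] = 6.61e-06 mol/L

6.61e-06


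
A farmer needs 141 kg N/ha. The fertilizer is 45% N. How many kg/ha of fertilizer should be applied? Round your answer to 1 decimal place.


Step 1: Fertilizer rate = target N / (N content / 100)
Step 2: Rate = 141 / (45 / 100)
Step 3: Rate = 141 / 0.45
Step 4: Rate = 313.3 kg/ha

313.3


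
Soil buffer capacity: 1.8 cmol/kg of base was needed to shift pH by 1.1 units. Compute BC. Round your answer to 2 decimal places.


Step 1: BC = change in base / change in pH
Step 2: BC = 1.8 / 1.1
Step 3: BC = 1.64 cmol/(kg*pH unit)

1.64


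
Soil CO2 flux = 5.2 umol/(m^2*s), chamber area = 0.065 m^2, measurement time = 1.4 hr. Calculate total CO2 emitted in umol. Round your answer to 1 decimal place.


Step 1: Convert time to seconds: 1.4 hr * 3600 = 5040.0 s
Step 2: Total = flux * area * time_s
Step 3: Total = 5.2 * 0.065 * 5040.0
Step 4: Total = 1703.5 umol

1703.5


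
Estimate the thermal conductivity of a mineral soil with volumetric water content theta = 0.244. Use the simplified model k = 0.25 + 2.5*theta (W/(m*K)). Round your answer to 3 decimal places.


Step 1: k = 0.25 + 2.5 * theta
Step 2: k = 0.25 + 2.5 * 0.244
Step 3: k = 0.25 + 0.61
Step 4: k = 0.86 W/(m*K)

0.86


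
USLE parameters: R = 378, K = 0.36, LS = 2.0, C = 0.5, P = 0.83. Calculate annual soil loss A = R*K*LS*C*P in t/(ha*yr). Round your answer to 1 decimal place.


Step 1: A = R * K * LS * C * P
Step 2: R * K = 378 * 0.36 = 136.08
Step 3: (R*K) * LS = 136.08 * 2.0 = 272.16
Step 4: * C * P = 272.16 * 0.5 * 0.83 = 112.9
Step 5: A = 112.9 t/(ha*yr)

112.9


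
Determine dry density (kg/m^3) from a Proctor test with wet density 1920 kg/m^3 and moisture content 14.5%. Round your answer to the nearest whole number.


Step 1: Dry density = wet density / (1 + w/100)
Step 2: Dry density = 1920 / (1 + 14.5/100)
Step 3: Dry density = 1920 / 1.145
Step 4: Dry density = 1677 kg/m^3

1677


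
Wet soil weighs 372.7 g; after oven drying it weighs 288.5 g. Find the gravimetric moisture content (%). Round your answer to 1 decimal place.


Step 1: Water mass = wet - dry = 372.7 - 288.5 = 84.2 g
Step 2: w = 100 * water mass / dry mass
Step 3: w = 100 * 84.2 / 288.5 = 29.2%

29.2


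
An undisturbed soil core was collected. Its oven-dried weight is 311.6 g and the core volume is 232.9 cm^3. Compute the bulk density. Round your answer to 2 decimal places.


Step 1: Identify the formula: BD = dry mass / volume
Step 2: Substitute values: BD = 311.6 / 232.9
Step 3: BD = 1.34 g/cm^3

1.34


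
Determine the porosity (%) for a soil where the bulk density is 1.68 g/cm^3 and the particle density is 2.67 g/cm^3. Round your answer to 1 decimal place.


Step 1: Formula: n = 100 * (1 - BD / PD)
Step 2: n = 100 * (1 - 1.68 / 2.67)
Step 3: n = 100 * (1 - 0.62921)
Step 4: n = 37.1%

37.1


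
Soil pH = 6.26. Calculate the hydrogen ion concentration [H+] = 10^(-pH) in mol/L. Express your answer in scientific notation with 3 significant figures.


Step 1: [H+] = 10^(-pH)
Step 2: [H+] = 10^(-6.26)
Step 3: [H+] = 5.50e-07 mol/L

5.50e-07


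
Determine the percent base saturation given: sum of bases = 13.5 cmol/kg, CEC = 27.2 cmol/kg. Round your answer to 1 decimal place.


Step 1: BS = 100 * (sum of bases) / CEC
Step 2: BS = 100 * 13.5 / 27.2
Step 3: BS = 49.6%

49.6


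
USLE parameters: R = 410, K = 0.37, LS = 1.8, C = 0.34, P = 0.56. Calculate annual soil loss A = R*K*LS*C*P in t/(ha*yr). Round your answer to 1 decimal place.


Step 1: A = R * K * LS * C * P
Step 2: R * K = 410 * 0.37 = 151.7
Step 3: (R*K) * LS = 151.7 * 1.8 = 273.06
Step 4: * C * P = 273.06 * 0.34 * 0.56 = 52.0
Step 5: A = 52.0 t/(ha*yr)

52.0


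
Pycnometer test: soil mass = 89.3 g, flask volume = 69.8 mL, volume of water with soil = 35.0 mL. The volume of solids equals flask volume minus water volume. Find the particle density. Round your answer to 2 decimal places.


Step 1: Volume of solids = flask volume - water volume with soil
Step 2: V_solids = 69.8 - 35.0 = 34.8 mL
Step 3: Particle density = mass / V_solids = 89.3 / 34.8 = 2.57 g/cm^3

2.57


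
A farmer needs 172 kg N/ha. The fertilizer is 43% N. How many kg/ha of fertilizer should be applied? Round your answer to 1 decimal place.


Step 1: Fertilizer rate = target N / (N content / 100)
Step 2: Rate = 172 / (43 / 100)
Step 3: Rate = 172 / 0.43
Step 4: Rate = 400.0 kg/ha

400.0


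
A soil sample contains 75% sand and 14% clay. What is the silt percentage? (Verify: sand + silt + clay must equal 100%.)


Step 1: sand + silt + clay = 100%
Step 2: silt = 100 - sand - clay
Step 3: silt = 100 - 75 - 14
Step 4: silt = 11%

11


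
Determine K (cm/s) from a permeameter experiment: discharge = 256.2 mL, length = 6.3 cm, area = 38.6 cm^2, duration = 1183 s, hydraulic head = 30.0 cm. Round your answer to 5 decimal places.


Step 1: K = Q * L / (A * t * h)
Step 2: Numerator = 256.2 * 6.3 = 1614.06
Step 3: Denominator = 38.6 * 1183 * 30.0 = 1369914.0
Step 4: K = 1614.06 / 1369914.0 = 0.00118 cm/s

0.00118


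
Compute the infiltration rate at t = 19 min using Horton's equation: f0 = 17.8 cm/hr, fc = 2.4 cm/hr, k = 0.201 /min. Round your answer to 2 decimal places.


Step 1: f = fc + (f0 - fc) * exp(-k * t)
Step 2: exp(-0.201 * 19) = 0.02195
Step 3: f = 2.4 + (17.8 - 2.4) * 0.02195
Step 4: f = 2.4 + 15.4 * 0.02195
Step 5: f = 2.74 cm/hr

2.74


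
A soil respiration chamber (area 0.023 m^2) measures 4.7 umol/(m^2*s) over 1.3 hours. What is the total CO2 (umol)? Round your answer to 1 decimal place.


Step 1: Convert time to seconds: 1.3 hr * 3600 = 4680.0 s
Step 2: Total = flux * area * time_s
Step 3: Total = 4.7 * 0.023 * 4680.0
Step 4: Total = 505.9 umol

505.9
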